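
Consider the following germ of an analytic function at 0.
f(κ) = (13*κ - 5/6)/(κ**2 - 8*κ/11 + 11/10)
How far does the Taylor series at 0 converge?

The radius of convergence is (1/10)*sqrt(110).

Denominator factor (κ**2 - 8*κ/11 + 11/10): discriminant -2342/605, complex-conjugate roots (4/11) + ((1/110)*sqrt(11710))*i and (4/11) - ((1/110)*sqrt(11710))*i; poles of order 1, moduli (1/10)*sqrt(110) and (1/10)*sqrt(110).
The radius of convergence is the smallest modulus among the singular points: (1/10)*sqrt(110).


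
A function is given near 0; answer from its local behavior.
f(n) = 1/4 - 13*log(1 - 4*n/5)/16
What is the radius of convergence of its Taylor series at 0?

The radius of convergence is 5/4.

Branch term (-13/16)*log(1 - n/(5/4)): its argument vanishes at n = 5/4, a logarithmic branch point, modulus 5/4.
The radius of convergence is the smallest modulus among the singular points: 5/4.


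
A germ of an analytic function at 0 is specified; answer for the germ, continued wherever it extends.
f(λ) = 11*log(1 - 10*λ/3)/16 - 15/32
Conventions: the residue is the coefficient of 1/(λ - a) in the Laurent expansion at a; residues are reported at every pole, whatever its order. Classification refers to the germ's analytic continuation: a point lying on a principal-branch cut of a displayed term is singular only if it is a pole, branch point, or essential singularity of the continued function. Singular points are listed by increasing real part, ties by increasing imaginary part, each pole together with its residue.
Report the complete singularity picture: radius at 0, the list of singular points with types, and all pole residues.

Radius of convergence at 0: 3/10.
At 3/10: a logarithmic branch point.

Branch term (11/16)*log(1 - λ/(3/10)): its argument vanishes at λ = 3/10, a logarithmic branch point, modulus 3/10.
The radius of convergence is the smallest modulus among the singular points: 3/10.


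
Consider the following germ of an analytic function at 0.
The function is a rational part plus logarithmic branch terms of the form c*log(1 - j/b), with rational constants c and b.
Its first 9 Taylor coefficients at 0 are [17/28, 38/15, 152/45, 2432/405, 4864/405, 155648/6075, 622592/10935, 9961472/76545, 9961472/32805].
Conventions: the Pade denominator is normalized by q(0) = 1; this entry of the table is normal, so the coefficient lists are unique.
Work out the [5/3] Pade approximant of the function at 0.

Taylor coefficients needed (read off): a_0 = 17/28, a_1 = 38/15, a_2 = 152/45, a_3 = 2432/405, a_4 = 4864/405, a_5 = 155648/6075, a_6 = 622592/10935, a_7 = 9961472/76545, a_8 = 9961472/32805.
Write the denominator as Q(j) = 1 + q1*j + q2*j^2 + q3*j^3. Requiring Q*f - P = O(j^9) with deg P <= 5 kills the coefficients of j^6..j^8 in Q*f:
  j^6: a_6 + q1*a_5 + q2*a_4 + q3*a_3 = 0, i.e. 622592/10935 + (155648/6075)*q1 + (4864/405)*q2 + (2432/405)*q3 = 0.
  j^7: a_7 + q1*a_6 + q2*a_5 + q3*a_4 = 0, i.e. 9961472/76545 + (622592/10935)*q1 + (155648/6075)*q2 + (4864/405)*q3 = 0.
  j^8: a_8 + q1*a_7 + q2*a_6 + q3*a_5 = 0, i.e. 9961472/32805 + (9961472/76545)*q1 + (622592/10935)*q2 + (155648/6075)*q3 = 0.
Solving this linear system: q1 = -5, q2 = 160/21, q3 = -640/189.
The numerator is Q*f truncated at degree 5: P0 = a_0 = 17/28; P1 = a_1 + q1*a_0 = -211/420; P2 = a_2 + q1*a_1 + q2*a_0 = -10282/2205; P3 = a_3 + q1*a_2 + q2*a_1 + q3*a_0 = 126248/19845; P4 = a_4 + q1*a_3 + q2*a_2 + q3*a_1 = -2432/2835; P5 = a_5 + q1*a_4 + q2*a_3 + q3*a_2 = -4864/42525.

The Pade approximant has numerator coefficients [17/28, -211/420, -10282/2205, 126248/19845, -2432/2835, -4864/42525]; denominator coefficients [1, -5, 160/21, -640/189].


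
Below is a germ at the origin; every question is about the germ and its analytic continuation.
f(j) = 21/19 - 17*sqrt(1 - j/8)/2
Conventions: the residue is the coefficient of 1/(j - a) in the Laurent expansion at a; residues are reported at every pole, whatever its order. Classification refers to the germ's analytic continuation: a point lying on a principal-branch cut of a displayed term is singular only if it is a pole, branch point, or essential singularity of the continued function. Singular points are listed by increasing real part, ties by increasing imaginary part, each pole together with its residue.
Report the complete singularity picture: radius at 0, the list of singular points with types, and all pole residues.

Radius of convergence at 0: 8.
At 8: an algebraic (square-root) branch point.

Branch term (-17/2)*sqrt(1 - j/(8)): its argument vanishes at j = 8, a square-root branch point, modulus 8.
The radius of convergence is the smallest modulus among the singular points: 8.


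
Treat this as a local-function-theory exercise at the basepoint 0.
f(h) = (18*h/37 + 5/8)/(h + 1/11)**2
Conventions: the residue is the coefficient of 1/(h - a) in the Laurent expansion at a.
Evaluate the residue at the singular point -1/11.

At the order-2 pole -1/11 set g(h) = (h - (-1/11))^2*f(h) = 18*h/37 + 5/8.
Order-2 pole: residue = g'(a); g'(-1/11) = 18/37, so the residue is 18/37.

The residue is 18/37.


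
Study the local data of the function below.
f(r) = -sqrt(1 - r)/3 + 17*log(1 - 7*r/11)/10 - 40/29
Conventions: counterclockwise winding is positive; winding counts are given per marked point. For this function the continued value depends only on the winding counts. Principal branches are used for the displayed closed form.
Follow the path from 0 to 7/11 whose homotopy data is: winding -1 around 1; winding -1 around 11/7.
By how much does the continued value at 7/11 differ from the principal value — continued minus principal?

The rational part is single-valued and drops out of the difference; each branch term changes only by its own monodromy.
(17/10)*log(1 - r/(11/7)): each positive loop around 11/7 adds 2*pi*i to the log, so winding -1 contributes (17/10)*(-1)*2*pi*i = -(17/5)*pi*i.
(-1/3)*sqrt(1 - r/(1)): winding -1 is odd, the square root flips sign, contributing -2*(-1/3)*sqrt(1 - (7/11)/(1)) = -2*(-1/3)*sqrt(4/11) = (4/33)*sqrt(11).
Summing the contributions at r = 7/11 gives ((4/33)*sqrt(11)) - ((17/5)*pi)*i.

Continued minus principal equals ((4/33)*sqrt(11)) - ((17/5)*pi)*i.


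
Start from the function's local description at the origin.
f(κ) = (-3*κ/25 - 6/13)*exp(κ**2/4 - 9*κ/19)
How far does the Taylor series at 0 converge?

The radius of convergence is infinite.

The factor exp(κ**2/4 - 9*κ/19) is entire and contributes no finite singular point.
The polynomial part has no poles.
No finite singular points: the Taylor series at 0 converges everywhere.


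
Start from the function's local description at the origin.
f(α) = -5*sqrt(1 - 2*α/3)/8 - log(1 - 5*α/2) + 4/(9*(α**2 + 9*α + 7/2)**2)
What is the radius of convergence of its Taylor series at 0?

The radius of convergence is 2/5.

Denominator factor (α**2 + 9*α + 7/2)^2: discriminant 67, real irrational roots -9/2 + (1/2)*sqrt(67) and -9/2 - (1/2)*sqrt(67); poles of order 2, moduli 9/2 - (1/2)*sqrt(67) and 9/2 + (1/2)*sqrt(67).
Branch term (-5/8)*sqrt(1 - α/(3/2)): its argument vanishes at α = 3/2, a square-root branch point, modulus 3/2.
Branch term (-1)*log(1 - α/(2/5)): its argument vanishes at α = 2/5, a logarithmic branch point, modulus 2/5.
The radius of convergence is the smallest modulus among the singular points: 2/5.


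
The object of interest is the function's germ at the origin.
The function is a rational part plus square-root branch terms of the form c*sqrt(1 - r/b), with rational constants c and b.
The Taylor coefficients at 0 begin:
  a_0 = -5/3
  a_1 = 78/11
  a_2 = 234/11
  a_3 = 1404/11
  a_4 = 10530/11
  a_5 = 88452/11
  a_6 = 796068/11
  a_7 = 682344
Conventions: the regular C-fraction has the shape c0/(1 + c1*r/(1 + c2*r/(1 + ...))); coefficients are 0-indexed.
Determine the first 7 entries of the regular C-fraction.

Taylor coefficients (read off): a_0 = -5/3, a_1 = 78/11, a_2 = 234/11, a_3 = 1404/11, a_4 = 10530/11, a_5 = 88452/11, a_6 = 796068/11.
c0 = a_0 = -5/3. Peel one level at a time: if S = 1 + c*r/S' with S'(0) = 1, then c is the r-coefficient of S and S' = c*r/(S - 1).
S_1 = c0/f = 1 + (234/55)*r + (93366/3025)*r^2 + ...; c1 = 234/55.
S_2 = c1*r/(S_1 - 1) = 1 + (-399/55)*r + (-9)*r^2 + ...; c2 = -399/55.
S_3 = c2*r/(S_2 - 1) = 1 + (-165/133)*r + (-104445/17689)*r^2 + ...; c3 = -165/133.
S_4 = c3*r/(S_3 - 1) = 1 + (-633/133)*r + (-9)*r^2 + ...; c4 = -633/133.
S_5 = c4*r/(S_4 - 1) = 1 + (-399/211)*r + (-345933/44521)*r^2 + ...; c5 = -399/211.
S_6 = c5*r/(S_5 - 1) = 1 + (-867/211)*r + ...; c6 = -867/211.

The regular C-fraction coefficients are [-5/3, 234/55, -399/55, -165/133, -633/133, -399/211, -867/211].


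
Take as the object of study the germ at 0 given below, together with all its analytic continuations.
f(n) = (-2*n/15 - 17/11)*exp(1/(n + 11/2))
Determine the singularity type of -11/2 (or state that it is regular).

The exponent 1/(n - (-11/2)) has a pole at -11/2, so exp(1/(n - (-11/2))) takes every nonzero value near it: an essential singularity (not a pole of any order).

The point is an essential singularity.


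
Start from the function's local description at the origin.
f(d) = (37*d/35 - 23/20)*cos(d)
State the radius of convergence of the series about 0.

The factor cos(d) is entire and contributes no finite singular point.
The polynomial part has no poles.
No finite singular points: the Taylor series at 0 converges everywhere.

The radius of convergence is infinite.


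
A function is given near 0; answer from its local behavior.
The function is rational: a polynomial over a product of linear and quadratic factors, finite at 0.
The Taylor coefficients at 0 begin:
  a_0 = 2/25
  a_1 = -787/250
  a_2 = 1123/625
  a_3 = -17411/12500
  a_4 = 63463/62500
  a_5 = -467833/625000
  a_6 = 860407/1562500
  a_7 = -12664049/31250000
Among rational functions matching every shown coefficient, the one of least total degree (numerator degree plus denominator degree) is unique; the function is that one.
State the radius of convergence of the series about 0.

No rational of total degree below 4 reproduces all 8 coefficients; solving the [2/2] Pade equations on them gives f(ξ) = (ξ**2 + 31*ξ - 4/5)/(ξ**2 - 6*ξ - 10), whose expansion matches every shown term.
Denominator factor (ξ**2 - 6*ξ - 10): discriminant 76, real irrational roots 3 + sqrt(19) and 3 - sqrt(19); poles of order 1, moduli 3 + sqrt(19) and -3 + sqrt(19).
The radius of convergence is the smallest modulus among the singular points: -3 + sqrt(19).

The radius of convergence is -3 + sqrt(19).


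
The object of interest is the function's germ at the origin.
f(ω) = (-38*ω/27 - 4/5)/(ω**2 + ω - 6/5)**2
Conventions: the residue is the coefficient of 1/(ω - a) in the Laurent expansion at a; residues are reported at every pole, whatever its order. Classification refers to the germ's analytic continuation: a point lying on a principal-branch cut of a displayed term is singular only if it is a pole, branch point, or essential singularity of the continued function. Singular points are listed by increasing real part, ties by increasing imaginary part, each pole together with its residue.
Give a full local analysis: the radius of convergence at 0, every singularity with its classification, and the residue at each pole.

Denominator factor (ω**2 + ω - 6/5)^2: discriminant 29/5, real irrational roots -1/2 + (1/10)*sqrt(145) and -1/2 - (1/10)*sqrt(145); poles of order 2, moduli -1/2 + (1/10)*sqrt(145) and 1/2 + (1/10)*sqrt(145).
The radius of convergence is the smallest modulus among the singular points: -1/2 + (1/10)*sqrt(145).
The factor ω**2 + ω - 6/5 splits as (ω - a)(ω - a') with a = -1/2 - (1/10)*sqrt(145), a' = -1/2 + (1/10)*sqrt(145). At the order-2 pole a set g(ω) = (ω - a)^2*f(ω) = [-38*ω/27 - 4/5] / (ω - a')^2.
Order-2 pole: residue = g'(a); g'(-1/2 - (1/10)*sqrt(145)) = -(26/22707)*sqrt(145), so the residue is -(26/22707)*sqrt(145).
The factor ω**2 + ω - 6/5 splits as (ω - a)(ω - a') with a = -1/2 + (1/10)*sqrt(145), a' = -1/2 - (1/10)*sqrt(145). At the order-2 pole a set g(ω) = (ω - a)^2*f(ω) = [-38*ω/27 - 4/5] / (ω - a')^2.
Order-2 pole: residue = g'(a); g'(-1/2 + (1/10)*sqrt(145)) = (26/22707)*sqrt(145), so the residue is (26/22707)*sqrt(145).
List the singular points by increasing real part (a conjugate pair: the negative imaginary part first).

Radius of convergence at 0: -1/2 + (1/10)*sqrt(145).
At -1/2 - (1/10)*sqrt(145): a pole of order 2; residue -(26/22707)*sqrt(145).
At -1/2 + (1/10)*sqrt(145): a pole of order 2; residue (26/22707)*sqrt(145).


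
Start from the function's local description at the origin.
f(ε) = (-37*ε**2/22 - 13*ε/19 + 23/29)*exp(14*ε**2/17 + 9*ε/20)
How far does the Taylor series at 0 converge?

The factor exp(14*ε**2/17 + 9*ε/20) is entire and contributes no finite singular point.
The polynomial part has no poles.
No finite singular points: the Taylor series at 0 converges everywhere.

The radius of convergence is infinite.


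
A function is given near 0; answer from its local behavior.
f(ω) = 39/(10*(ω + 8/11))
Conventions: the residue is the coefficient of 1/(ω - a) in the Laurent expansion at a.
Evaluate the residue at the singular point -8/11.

At the order-1 pole -8/11 set g(ω) = (ω - (-8/11))*f(ω) = 39/10.
Simple pole: residue = g(a) at a = -8/11, which is 39/10.

The residue is 39/10.


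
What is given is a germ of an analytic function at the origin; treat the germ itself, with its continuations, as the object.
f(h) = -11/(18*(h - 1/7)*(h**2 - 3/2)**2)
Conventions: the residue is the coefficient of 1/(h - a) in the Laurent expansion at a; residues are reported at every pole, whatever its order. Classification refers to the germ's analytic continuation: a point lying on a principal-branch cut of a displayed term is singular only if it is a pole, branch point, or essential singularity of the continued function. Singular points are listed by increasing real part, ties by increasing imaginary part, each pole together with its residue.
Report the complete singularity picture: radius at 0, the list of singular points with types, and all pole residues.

Denominator factor (h - 1/7): pole of order 1 at 1/7, modulus 1/7.
Denominator factor (h**2 - 3/2)^2: discriminant 6, real irrational roots (1/2)*sqrt(6) and -(1/2)*sqrt(6); poles of order 2, moduli (1/2)*sqrt(6) and (1/2)*sqrt(6).
The radius of convergence is the smallest modulus among the singular points: 1/7.
The factor h**2 - 3/2 splits as (h - a)(h - a') with a = -(1/2)*sqrt(6), a' = (1/2)*sqrt(6). At the order-2 pole a set g(h) = (h - a)^2*f(h) = [-11/(18*(h - 1/7))] / (h - a')^2.
Order-2 pole: residue = g'(a); g'(-(1/2)*sqrt(6)) = 26411/189225 - (33803/3406050)*sqrt(6), so the residue is 26411/189225 - (33803/3406050)*sqrt(6).
At the order-1 pole 1/7 set g(h) = (h - (1/7))*f(h) = -11/(18*(h**2 - 3/2)**2).
Simple pole: residue = g(a) at a = 1/7, which is -52822/189225.
The factor h**2 - 3/2 splits as (h - a)(h - a') with a = (1/2)*sqrt(6), a' = -(1/2)*sqrt(6). At the order-2 pole a set g(h) = (h - a)^2*f(h) = [-11/(18*(h - 1/7))] / (h - a')^2.
Order-2 pole: residue = g'(a); g'((1/2)*sqrt(6)) = 26411/189225 + (33803/3406050)*sqrt(6), so the residue is 26411/189225 + (33803/3406050)*sqrt(6).
List the singular points by increasing real part (a conjugate pair: the negative imaginary part first).

Radius of convergence at 0: 1/7.
At -(1/2)*sqrt(6): a pole of order 2; residue 26411/189225 - (33803/3406050)*sqrt(6).
At 1/7: a pole of order 1; residue -52822/189225.
At (1/2)*sqrt(6): a pole of order 2; residue 26411/189225 + (33803/3406050)*sqrt(6).


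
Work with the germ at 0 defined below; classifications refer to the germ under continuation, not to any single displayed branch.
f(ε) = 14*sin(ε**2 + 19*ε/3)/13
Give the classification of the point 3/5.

There is no denominator, hence no pole anywhere.
The factor sin(ε**2 + 19*ε/3) is entire.
So the germ continues analytically to 3/5.

The point is a regular point.


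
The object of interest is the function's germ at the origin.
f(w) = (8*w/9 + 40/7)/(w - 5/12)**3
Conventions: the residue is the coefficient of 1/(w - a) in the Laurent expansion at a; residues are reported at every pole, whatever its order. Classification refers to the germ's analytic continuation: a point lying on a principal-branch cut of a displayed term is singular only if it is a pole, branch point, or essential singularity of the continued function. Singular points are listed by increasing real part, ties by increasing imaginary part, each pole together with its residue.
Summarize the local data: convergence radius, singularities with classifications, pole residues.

Denominator factor (w - 5/12)^3: pole of order 3 at 5/12, modulus 5/12.
The radius of convergence is the smallest modulus among the singular points: 5/12.
At the order-3 pole 5/12 set g(w) = (w - (5/12))^3*f(w) = 8*w/9 + 40/7.
Order-3 pole: residue = g''(a)/2; g''(5/12) = 0, so the residue is 0.

Radius of convergence at 0: 5/12.
At 5/12: a pole of order 3; residue 0.


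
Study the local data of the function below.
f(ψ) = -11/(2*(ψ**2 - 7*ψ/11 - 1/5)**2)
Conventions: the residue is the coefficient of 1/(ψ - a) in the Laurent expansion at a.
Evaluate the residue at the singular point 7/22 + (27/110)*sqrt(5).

The residue is (73205/19683)*sqrt(5).

The factor ψ**2 - 7*ψ/11 - 1/5 splits as (ψ - a)(ψ - a') with a = 7/22 + (27/110)*sqrt(5), a' = 7/22 - (27/110)*sqrt(5). At the order-2 pole a set g(ψ) = (ψ - a)^2*f(ψ) = [-11/2] / (ψ - a')^2.
Order-2 pole: residue = g'(a); g'(7/22 + (27/110)*sqrt(5)) = (73205/19683)*sqrt(5), so the residue is (73205/19683)*sqrt(5).


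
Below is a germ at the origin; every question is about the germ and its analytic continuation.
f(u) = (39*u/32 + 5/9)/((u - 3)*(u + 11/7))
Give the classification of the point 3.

The point is a pole of order 1.

The denominator factor u - 3 vanishes at 3 and appears to the power 1; the numerator there equals 1213/288, nonzero, and no other factor vanishes.
Hence a pole whose order is the multiplicity, 1.


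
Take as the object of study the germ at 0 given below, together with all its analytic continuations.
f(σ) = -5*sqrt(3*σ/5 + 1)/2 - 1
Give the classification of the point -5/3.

The term (-5/2)*sqrt(1 - σ/(-5/3)) has argument 1 - -5/3/(-5/3) = 0 at -5/3: a square-root (algebraic, two-sheeted) branch point; the remaining terms are analytic or single-valued there.

The point is an algebraic (square-root) branch point.


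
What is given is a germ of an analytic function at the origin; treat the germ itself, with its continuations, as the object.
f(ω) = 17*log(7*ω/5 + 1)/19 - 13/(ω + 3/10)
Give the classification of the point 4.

The point is a regular point.

Denominator factors: ω + 3/10 = 43/10 at ω = 4 — none vanishes.
Branch term log(1 - ω/(-5/7)): argument at 4 is 33/5, nonzero, so 4 is not its branch point (a point on a principal cut is still regular for the continued germ).
So the germ continues analytically to 4.


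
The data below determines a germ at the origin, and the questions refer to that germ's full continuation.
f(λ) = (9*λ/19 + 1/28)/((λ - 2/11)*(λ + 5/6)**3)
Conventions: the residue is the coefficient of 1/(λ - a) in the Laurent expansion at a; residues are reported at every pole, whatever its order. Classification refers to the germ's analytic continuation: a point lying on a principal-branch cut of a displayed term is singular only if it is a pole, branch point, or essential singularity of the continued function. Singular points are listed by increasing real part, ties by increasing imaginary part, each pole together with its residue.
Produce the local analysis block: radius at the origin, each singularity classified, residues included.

Denominator factor (λ + 5/6)^3: pole of order 3 at -5/6, modulus 5/6.
Denominator factor (λ - 2/11): pole of order 1 at 2/11, modulus 2/11.
The radius of convergence is the smallest modulus among the singular points: 2/11.
At the order-3 pole -5/6 set g(λ) = (λ - (-5/6))^3*f(λ) = (9*λ/19 + 1/28)/(λ - 2/11).
Order-3 pole: residue = g''(a)/2; g''(-5/6) = -9317484/40001479, so the residue is -4658742/40001479.
At the order-1 pole 2/11 set g(λ) = (λ - (2/11))*f(λ) = (9*λ/19 + 1/28)/(λ + 5/6)**3.
Simple pole: residue = g(a) at a = 2/11, which is 4658742/40001479.
List the singular points by increasing real part (a conjugate pair: the negative imaginary part first).

Radius of convergence at 0: 2/11.
At -5/6: a pole of order 3; residue -4658742/40001479.
At 2/11: a pole of order 1; residue 4658742/40001479.


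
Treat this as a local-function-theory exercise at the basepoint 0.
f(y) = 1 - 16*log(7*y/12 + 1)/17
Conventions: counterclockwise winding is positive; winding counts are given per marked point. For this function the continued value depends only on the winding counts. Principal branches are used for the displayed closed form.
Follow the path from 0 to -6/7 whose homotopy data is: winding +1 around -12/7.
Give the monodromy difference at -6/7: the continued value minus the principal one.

Continued minus principal equals -(32/17)*pi*i.

The rational part is single-valued and drops out of the difference; each branch term changes only by its own monodromy.
(-16/17)*log(1 - y/(-12/7)): each positive loop around -12/7 adds 2*pi*i to the log, so winding +1 contributes (-16/17)*(1)*2*pi*i = -(32/17)*pi*i.
Summing the contributions at y = -6/7 gives -(32/17)*pi*i.


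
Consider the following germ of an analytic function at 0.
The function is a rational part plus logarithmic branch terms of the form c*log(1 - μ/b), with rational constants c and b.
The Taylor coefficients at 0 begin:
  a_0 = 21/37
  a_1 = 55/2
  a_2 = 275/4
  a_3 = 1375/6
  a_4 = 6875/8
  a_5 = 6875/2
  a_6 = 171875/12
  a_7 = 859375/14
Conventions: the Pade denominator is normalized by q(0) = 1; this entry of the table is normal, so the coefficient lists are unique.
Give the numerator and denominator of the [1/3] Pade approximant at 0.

The Pade approximant has numerator coefficients [21/37, 288114265/11036582]; denominator coefficients [1, -366470/149143, -3713875/1789716, -6664625/1193144].

Taylor coefficients needed (read off): a_0 = 21/37, a_1 = 55/2, a_2 = 275/4, a_3 = 1375/6, a_4 = 6875/8.
Write the denominator as Q(μ) = 1 + q1*μ + q2*μ^2 + q3*μ^3. Requiring Q*f - P = O(μ^5) with deg P <= 1 kills the coefficients of μ^2..μ^4 in Q*f:
  μ^2: a_2 + q1*a_1 + q2*a_0 = 0, i.e. 275/4 + (55/2)*q1 + (21/37)*q2 = 0.
  μ^3: a_3 + q1*a_2 + q2*a_1 + q3*a_0 = 0, i.e. 1375/6 + (275/4)*q1 + (55/2)*q2 + (21/37)*q3 = 0.
  μ^4: a_4 + q1*a_3 + q2*a_2 + q3*a_1 = 0, i.e. 6875/8 + (1375/6)*q1 + (275/4)*q2 + (55/2)*q3 = 0.
Solving this linear system: q1 = -366470/149143, q2 = -3713875/1789716, q3 = -6664625/1193144.
The numerator is Q*f truncated at degree 1: P0 = a_0 = 21/37; P1 = a_1 + q1*a_0 = 288114265/11036582.


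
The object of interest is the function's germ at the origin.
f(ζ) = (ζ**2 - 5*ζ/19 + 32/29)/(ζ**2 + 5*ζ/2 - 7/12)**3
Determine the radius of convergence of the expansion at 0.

Denominator factor (ζ**2 + 5*ζ/2 - 7/12)^3: discriminant 103/12, real irrational roots -5/4 + (1/12)*sqrt(309) and -5/4 - (1/12)*sqrt(309); poles of order 3, moduli -5/4 + (1/12)*sqrt(309) and 5/4 + (1/12)*sqrt(309).
The radius of convergence is the smallest modulus among the singular points: -5/4 + (1/12)*sqrt(309).

The radius of convergence is -5/4 + (1/12)*sqrt(309).


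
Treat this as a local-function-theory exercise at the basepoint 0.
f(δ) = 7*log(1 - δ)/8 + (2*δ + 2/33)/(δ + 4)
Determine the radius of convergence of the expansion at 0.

The radius of convergence is 1.

Denominator factor (δ + 4): pole of order 1 at -4, modulus 4.
Branch term (7/8)*log(1 - δ/(1)): its argument vanishes at δ = 1, a logarithmic branch point, modulus 1.
The radius of convergence is the smallest modulus among the singular points: 1.


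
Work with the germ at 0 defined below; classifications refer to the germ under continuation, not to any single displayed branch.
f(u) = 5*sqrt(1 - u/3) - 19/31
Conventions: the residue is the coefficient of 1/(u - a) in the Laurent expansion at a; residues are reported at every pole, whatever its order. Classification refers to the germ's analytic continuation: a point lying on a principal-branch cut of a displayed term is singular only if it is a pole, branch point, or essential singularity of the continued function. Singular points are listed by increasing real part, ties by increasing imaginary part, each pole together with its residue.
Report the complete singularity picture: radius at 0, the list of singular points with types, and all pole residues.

Radius of convergence at 0: 3.
At 3: an algebraic (square-root) branch point.

Branch term (5)*sqrt(1 - u/(3)): its argument vanishes at u = 3, a square-root branch point, modulus 3.
The radius of convergence is the smallest modulus among the singular points: 3.


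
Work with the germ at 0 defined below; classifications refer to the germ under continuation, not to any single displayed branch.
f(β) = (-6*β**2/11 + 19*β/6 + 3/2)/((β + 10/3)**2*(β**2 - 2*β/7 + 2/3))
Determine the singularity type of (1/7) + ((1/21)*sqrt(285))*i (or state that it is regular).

The denominator factor β**2 - 2*β/7 + 2/3 vanishes at (1/7) + ((1/21)*sqrt(285))*i and appears to the power 1; the numerator there equals (3709/1617) + ((1391/9702)*sqrt(285))*i, nonzero, and no other factor vanishes.
Hence a pole whose order is the multiplicity, 1.

The point is a pole of order 1.


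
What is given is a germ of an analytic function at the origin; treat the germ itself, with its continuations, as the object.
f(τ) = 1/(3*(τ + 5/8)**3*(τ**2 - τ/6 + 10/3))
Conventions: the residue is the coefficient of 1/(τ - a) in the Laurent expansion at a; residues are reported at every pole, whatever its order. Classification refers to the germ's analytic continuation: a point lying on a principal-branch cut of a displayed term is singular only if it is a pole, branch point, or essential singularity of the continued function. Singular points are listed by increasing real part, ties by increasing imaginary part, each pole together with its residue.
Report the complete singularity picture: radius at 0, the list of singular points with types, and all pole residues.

Radius of convergence at 0: 5/8.
At -5/8: a pole of order 3; residue -4296704/397065375.
At (1/12) - ((1/12)*sqrt(479))*i: a pole of order 1; residue (2148352/397065375) - ((95030272/190194314625)*sqrt(479))*i.
At (1/12) + ((1/12)*sqrt(479))*i: a pole of order 1; residue (2148352/397065375) + ((95030272/190194314625)*sqrt(479))*i.


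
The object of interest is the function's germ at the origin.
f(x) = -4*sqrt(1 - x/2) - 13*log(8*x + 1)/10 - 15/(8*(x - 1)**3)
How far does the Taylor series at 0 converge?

The radius of convergence is 1/8.

Denominator factor (x - 1)^3: pole of order 3 at 1, modulus 1.
Branch term (-4)*sqrt(1 - x/(2)): its argument vanishes at x = 2, a square-root branch point, modulus 2.
Branch term (-13/10)*log(1 - x/(-1/8)): its argument vanishes at x = -1/8, a logarithmic branch point, modulus 1/8.
The radius of convergence is the smallest modulus among the singular points: 1/8.


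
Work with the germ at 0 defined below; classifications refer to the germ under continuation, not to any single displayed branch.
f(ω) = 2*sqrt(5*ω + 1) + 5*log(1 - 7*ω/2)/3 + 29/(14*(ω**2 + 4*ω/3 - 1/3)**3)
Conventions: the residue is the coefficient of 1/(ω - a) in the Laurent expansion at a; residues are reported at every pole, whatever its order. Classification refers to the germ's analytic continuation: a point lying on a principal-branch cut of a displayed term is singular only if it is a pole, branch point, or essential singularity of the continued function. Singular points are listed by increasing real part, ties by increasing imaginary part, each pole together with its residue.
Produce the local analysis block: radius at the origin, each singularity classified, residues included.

Radius of convergence at 0: 1/5.
At -2/3 - (1/3)*sqrt(7): a pole of order 3; residue -(21141/76832)*sqrt(7).
At -1/5: an algebraic (square-root) branch point.
At -2/3 + (1/3)*sqrt(7): a pole of order 3; residue (21141/76832)*sqrt(7).
At 2/7: a logarithmic branch point.

Denominator factor (ω**2 + 4*ω/3 - 1/3)^3: discriminant 28/9, real irrational roots -2/3 + (1/3)*sqrt(7) and -2/3 - (1/3)*sqrt(7); poles of order 3, moduli -2/3 + (1/3)*sqrt(7) and 2/3 + (1/3)*sqrt(7).
Branch term (2)*sqrt(1 - ω/(-1/5)): its argument vanishes at ω = -1/5, a square-root branch point, modulus 1/5.
Branch term (5/3)*log(1 - ω/(2/7)): its argument vanishes at ω = 2/7, a logarithmic branch point, modulus 2/7.
The radius of convergence is the smallest modulus among the singular points: 1/5.
The branch terms are analytic at -2/3 - (1/3)*sqrt(7) and contribute nothing to the residue; only the rational part matters.
The factor ω**2 + 4*ω/3 - 1/3 splits as (ω - a)(ω - a') with a = -2/3 - (1/3)*sqrt(7), a' = -2/3 + (1/3)*sqrt(7). At the order-3 pole a set g(ω) = (ω - a)^3*(rational part) = [29/14] / (ω - a')^3.
Order-3 pole: residue = g''(a)/2; g''(-2/3 - (1/3)*sqrt(7)) = -(21141/38416)*sqrt(7), so the residue is -(21141/76832)*sqrt(7).
The branch terms are analytic at -2/3 + (1/3)*sqrt(7) and contribute nothing to the residue; only the rational part matters.
The factor ω**2 + 4*ω/3 - 1/3 splits as (ω - a)(ω - a') with a = -2/3 + (1/3)*sqrt(7), a' = -2/3 - (1/3)*sqrt(7). At the order-3 pole a set g(ω) = (ω - a)^3*(rational part) = [29/14] / (ω - a')^3.
Order-3 pole: residue = g''(a)/2; g''(-2/3 + (1/3)*sqrt(7)) = (21141/38416)*sqrt(7), so the residue is (21141/76832)*sqrt(7).
List the singular points by increasing real part (a conjugate pair: the negative imaginary part first).


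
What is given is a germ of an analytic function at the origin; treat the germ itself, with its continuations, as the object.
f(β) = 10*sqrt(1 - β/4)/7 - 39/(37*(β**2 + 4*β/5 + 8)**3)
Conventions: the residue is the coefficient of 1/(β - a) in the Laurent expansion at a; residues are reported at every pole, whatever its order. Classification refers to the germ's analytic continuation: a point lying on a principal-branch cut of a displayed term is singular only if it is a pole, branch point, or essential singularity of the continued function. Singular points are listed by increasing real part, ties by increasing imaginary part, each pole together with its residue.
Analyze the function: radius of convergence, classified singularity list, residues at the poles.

Radius of convergence at 0: (2)*sqrt(2).
At (-2/5) - (14/5)*i: a pole of order 3; residue -(365625/318391808)*i.
At (-2/5) + (14/5)*i: a pole of order 3; residue (365625/318391808)*i.
At 4: an algebraic (square-root) branch point.

Denominator factor (β**2 + 4*β/5 + 8)^3: discriminant -784/25, complex-conjugate roots (-2/5) + (14/5)*i and (-2/5) - (14/5)*i; poles of order 3, moduli (2)*sqrt(2) and (2)*sqrt(2).
Branch term (10/7)*sqrt(1 - β/(4)): its argument vanishes at β = 4, a square-root branch point, modulus 4.
The radius of convergence is the smallest modulus among the singular points: (2)*sqrt(2).
The branch term is analytic at (-2/5) - (14/5)*i and contributes nothing to the residue; only the rational part matters.
The factor β**2 + 4*β/5 + 8 splits as (β - a)(β - a') with a = (-2/5) - (14/5)*i, a' = (-2/5) + (14/5)*i. At the order-3 pole a set g(β) = (β - a)^3*(rational part) = [-39/37] / (β - a')^3.
Order-3 pole: residue = g''(a)/2; g''((-2/5) - (14/5)*i) = -(365625/159195904)*i, so the residue is -(365625/318391808)*i.
The branch term is analytic at (-2/5) + (14/5)*i and contributes nothing to the residue; only the rational part matters.
The factor β**2 + 4*β/5 + 8 splits as (β - a)(β - a') with a = (-2/5) + (14/5)*i, a' = (-2/5) - (14/5)*i. At the order-3 pole a set g(β) = (β - a)^3*(rational part) = [-39/37] / (β - a')^3.
Order-3 pole: residue = g''(a)/2; g''((-2/5) + (14/5)*i) = (365625/159195904)*i, so the residue is (365625/318391808)*i.
List the singular points by increasing real part (a conjugate pair: the negative imaginary part first).


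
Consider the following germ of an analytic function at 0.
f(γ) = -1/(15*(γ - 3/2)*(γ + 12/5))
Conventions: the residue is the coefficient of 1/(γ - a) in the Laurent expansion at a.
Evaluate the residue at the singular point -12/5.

The residue is 2/117.

At the order-1 pole -12/5 set g(γ) = (γ - (-12/5))*f(γ) = -1/(15*(γ - 3/2)).
Simple pole: residue = g(a) at a = -12/5, which is 2/117.


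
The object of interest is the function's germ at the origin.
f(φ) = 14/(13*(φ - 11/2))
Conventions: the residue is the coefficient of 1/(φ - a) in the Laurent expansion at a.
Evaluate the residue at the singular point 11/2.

At the order-1 pole 11/2 set g(φ) = (φ - (11/2))*f(φ) = 14/13.
Simple pole: residue = g(a) at a = 11/2, which is 14/13.

The residue is 14/13.


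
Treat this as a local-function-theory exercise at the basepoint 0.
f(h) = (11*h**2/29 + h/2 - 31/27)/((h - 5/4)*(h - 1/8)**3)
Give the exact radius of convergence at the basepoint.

Denominator factor (h - 5/4): pole of order 1 at 5/4, modulus 5/4.
Denominator factor (h - 1/8)^3: pole of order 3 at 1/8, modulus 1/8.
The radius of convergence is the smallest modulus among the singular points: 1/8.

The radius of convergence is 1/8.


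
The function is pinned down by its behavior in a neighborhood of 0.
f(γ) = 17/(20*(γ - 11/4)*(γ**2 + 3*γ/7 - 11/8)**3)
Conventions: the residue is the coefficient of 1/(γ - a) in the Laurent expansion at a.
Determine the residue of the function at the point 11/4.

The residue is 5970944/2807578125.

At the order-1 pole 11/4 set g(γ) = (γ - (11/4))*f(γ) = 17/(20*(γ**2 + 3*γ/7 - 11/8)**3).
Simple pole: residue = g(a) at a = 11/4, which is 5970944/2807578125.


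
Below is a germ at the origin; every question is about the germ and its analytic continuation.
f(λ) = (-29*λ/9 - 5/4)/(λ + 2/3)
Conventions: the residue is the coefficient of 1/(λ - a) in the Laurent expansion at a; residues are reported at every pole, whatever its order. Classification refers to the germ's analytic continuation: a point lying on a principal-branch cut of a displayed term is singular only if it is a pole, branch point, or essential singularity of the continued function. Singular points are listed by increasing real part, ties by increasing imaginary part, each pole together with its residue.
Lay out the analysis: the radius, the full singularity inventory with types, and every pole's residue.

Denominator factor (λ + 2/3): pole of order 1 at -2/3, modulus 2/3.
The radius of convergence is the smallest modulus among the singular points: 2/3.
At the order-1 pole -2/3 set g(λ) = (λ - (-2/3))*f(λ) = -29*λ/9 - 5/4.
Simple pole: residue = g(a) at a = -2/3, which is 97/108.

Radius of convergence at 0: 2/3.
At -2/3: a pole of order 1; residue 97/108.


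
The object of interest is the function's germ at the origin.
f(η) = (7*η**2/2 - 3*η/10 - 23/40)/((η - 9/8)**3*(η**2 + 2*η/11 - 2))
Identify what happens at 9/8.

The denominator factor η - 9/8 vanishes at 9/8 and appears to the power 3; the numerator there equals 2251/640, nonzero, and no other factor vanishes.
Hence a pole whose order is the multiplicity, 3.

The point is a pole of order 3.


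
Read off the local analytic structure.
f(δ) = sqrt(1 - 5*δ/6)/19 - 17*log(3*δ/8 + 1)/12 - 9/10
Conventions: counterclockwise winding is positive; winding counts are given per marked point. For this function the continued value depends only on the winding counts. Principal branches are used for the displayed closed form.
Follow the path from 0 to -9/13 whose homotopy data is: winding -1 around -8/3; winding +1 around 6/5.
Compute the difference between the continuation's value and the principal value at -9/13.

Continued minus principal equals (-(1/247)*sqrt(1066)) + ((17/6)*pi)*i.

The rational part is single-valued and drops out of the difference; each branch term changes only by its own monodromy.
(1/19)*sqrt(1 - δ/(6/5)): winding +1 is odd, the square root flips sign, contributing -2*(1/19)*sqrt(1 - (-9/13)/(6/5)) = -2*(1/19)*sqrt(41/26) = -(1/247)*sqrt(1066).
(-17/12)*log(1 - δ/(-8/3)): each positive loop around -8/3 adds 2*pi*i to the log, so winding -1 contributes (-17/12)*(-1)*2*pi*i = (17/6)*pi*i.
Summing the contributions at δ = -9/13 gives (-(1/247)*sqrt(1066)) + ((17/6)*pi)*i.


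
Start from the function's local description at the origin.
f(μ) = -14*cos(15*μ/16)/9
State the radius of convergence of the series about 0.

The factor cos(15*μ/16) is entire and contributes no finite singular point.
The polynomial part has no poles.
No finite singular points: the Taylor series at 0 converges everywhere.

The radius of convergence is infinite.


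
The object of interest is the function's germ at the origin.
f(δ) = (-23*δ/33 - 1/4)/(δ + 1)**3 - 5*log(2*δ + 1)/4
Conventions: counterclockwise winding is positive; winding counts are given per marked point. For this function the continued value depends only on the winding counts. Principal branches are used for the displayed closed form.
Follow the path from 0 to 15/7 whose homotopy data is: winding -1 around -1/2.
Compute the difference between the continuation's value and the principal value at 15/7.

The rational part is single-valued and drops out of the difference; each branch term changes only by its own monodromy.
(-5/4)*log(1 - δ/(-1/2)): each positive loop around -1/2 adds 2*pi*i to the log, so winding -1 contributes (-5/4)*(-1)*2*pi*i = (5/2)*pi*i.
Summing the contributions at δ = 15/7 gives (5/2)*pi*i.

Continued minus principal equals (5/2)*pi*i.


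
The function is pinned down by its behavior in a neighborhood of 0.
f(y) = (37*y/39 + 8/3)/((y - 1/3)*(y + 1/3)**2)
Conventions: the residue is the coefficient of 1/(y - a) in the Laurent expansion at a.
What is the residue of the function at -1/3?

At the order-2 pole -1/3 set g(y) = (y - (-1/3))^2*f(y) = (37*y/39 + 8/3)/(y - 1/3).
Order-2 pole: residue = g'(a); g'(-1/3) = -349/52, so the residue is -349/52.

The residue is -349/52.


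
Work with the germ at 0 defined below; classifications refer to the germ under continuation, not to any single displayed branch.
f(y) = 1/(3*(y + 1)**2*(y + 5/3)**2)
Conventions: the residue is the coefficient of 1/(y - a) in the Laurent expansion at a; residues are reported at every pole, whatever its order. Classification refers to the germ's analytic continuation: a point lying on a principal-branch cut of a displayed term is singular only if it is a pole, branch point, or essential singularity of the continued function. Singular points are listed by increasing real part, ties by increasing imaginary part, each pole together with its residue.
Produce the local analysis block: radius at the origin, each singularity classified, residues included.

Denominator factor (y + 5/3)^2: pole of order 2 at -5/3, modulus 5/3.
Denominator factor (y + 1)^2: pole of order 2 at -1, modulus 1.
The radius of convergence is the smallest modulus among the singular points: 1.
At the order-2 pole -5/3 set g(y) = (y - (-5/3))^2*f(y) = 1/(3*(y + 1)**2).
Order-2 pole: residue = g'(a); g'(-5/3) = 9/4, so the residue is 9/4.
At the order-2 pole -1 set g(y) = (y - (-1))^2*f(y) = 1/(3*(y + 5/3)**2).
Order-2 pole: residue = g'(a); g'(-1) = -9/4, so the residue is -9/4.
List the singular points by increasing real part (a conjugate pair: the negative imaginary part first).

Radius of convergence at 0: 1.
At -5/3: a pole of order 2; residue 9/4.
At -1: a pole of order 2; residue -9/4.


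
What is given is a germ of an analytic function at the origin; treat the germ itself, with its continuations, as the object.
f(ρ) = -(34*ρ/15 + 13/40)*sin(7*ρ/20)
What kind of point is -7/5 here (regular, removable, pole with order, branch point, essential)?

The point is a regular point.

There is no denominator, hence no pole anywhere.
The factor -sin(7*ρ/20) is entire.
So the germ continues analytically to -7/5.


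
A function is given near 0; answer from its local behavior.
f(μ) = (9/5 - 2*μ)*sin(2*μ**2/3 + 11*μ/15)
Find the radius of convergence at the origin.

The radius of convergence is infinite.

The factor sin(2*μ**2/3 + 11*μ/15) is entire and contributes no finite singular point.
The polynomial part has no poles.
No finite singular points: the Taylor series at 0 converges everywhere.
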